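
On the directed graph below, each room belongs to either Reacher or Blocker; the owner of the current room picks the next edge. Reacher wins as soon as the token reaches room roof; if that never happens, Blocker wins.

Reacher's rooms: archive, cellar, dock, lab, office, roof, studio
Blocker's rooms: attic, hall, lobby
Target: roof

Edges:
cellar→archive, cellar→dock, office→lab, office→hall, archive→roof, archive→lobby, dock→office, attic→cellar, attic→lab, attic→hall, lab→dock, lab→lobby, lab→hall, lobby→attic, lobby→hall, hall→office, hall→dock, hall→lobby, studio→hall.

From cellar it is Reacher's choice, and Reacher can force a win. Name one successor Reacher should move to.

archive

A0 = {roof}
A1: add {archive} — archive (Reacher) has archive→roof.
A2: add {cellar} — cellar (Reacher) has cellar→archive.
A3 = A2; e.g. office (Reacher) has no edge into A2. Fixed point.
From cellar, successor archive is in the attractor (rank 1); the other successor dock is not.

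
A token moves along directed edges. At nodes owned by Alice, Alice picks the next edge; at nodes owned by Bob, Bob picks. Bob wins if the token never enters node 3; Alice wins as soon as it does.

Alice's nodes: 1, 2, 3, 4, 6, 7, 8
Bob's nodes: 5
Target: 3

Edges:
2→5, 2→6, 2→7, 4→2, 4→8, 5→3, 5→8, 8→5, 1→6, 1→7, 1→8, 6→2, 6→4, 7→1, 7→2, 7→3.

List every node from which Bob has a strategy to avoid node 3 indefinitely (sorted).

A0 = {3}
A1: add {7} — 7 (Alice) has 7→3.
A2: add {1, 2} — 1 (Alice) has 1→7; 2 (Alice) has 2→7.
A3: add {4, 6} — 4 (Alice) has 4→2; 6 (Alice) has 6→2.
A4 = A3; e.g. 5 (Bob) can still go to 8. Fixed point.
Alice's attractor = {1, 2, 3, 4, 6, 7}; Bob avoids the target exactly from the complement.

5, 8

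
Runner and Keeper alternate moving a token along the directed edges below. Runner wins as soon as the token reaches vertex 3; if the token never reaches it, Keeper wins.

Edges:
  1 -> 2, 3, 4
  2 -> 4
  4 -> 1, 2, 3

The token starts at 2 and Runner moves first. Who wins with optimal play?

Track states (vertex, player-to-move).
A0 = {(3,Runner), (3,Keeper)}
A1: add {(1,Runner), (4,Runner)}.
A2: add {(2,Keeper)}.
A3 = A2; e.g. (1,Keeper) stays out. (2,Runner) never enters ⇒ Keeper avoids the target.

Keeper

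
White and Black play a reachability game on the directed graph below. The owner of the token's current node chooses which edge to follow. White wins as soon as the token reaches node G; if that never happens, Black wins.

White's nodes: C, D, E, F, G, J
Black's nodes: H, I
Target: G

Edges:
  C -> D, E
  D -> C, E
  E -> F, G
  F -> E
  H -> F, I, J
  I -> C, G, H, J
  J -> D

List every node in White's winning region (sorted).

A0 = {G}
A1: add {E} — E (White) has E→G.
A2: add {C, D, F} — C (White) has C→E; D (White) has D→E; F (White) has F→E.
A3: add {J} — J (White) has J→D.
A4 = A3; e.g. H (Black) can still go to I. Fixed point.
White's winning region = {C, D, E, F, G, J}.

C, D, E, F, G, J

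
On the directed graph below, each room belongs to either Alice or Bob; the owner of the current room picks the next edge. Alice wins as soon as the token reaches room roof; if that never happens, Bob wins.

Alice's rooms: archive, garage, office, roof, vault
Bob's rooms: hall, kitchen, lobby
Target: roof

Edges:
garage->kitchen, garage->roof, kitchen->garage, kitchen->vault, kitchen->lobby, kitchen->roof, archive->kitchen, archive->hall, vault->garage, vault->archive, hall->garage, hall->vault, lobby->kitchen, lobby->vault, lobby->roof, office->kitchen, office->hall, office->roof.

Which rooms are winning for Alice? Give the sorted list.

A0 = {roof}
A1: add {garage, office} — garage (Alice) has garage→roof; office (Alice) has office→roof.
A2: add {vault} — vault (Alice) has vault→garage.
A3: add {hall} — hall (Bob): all of {garage, vault} already in.
A4: add {archive} — archive (Alice) has archive→hall.
A5 = A4; e.g. kitchen (Bob) can still go to lobby. Fixed point.
Alice's winning region = {archive, garage, hall, office, roof, vault}.

archive, garage, hall, office, roof, vault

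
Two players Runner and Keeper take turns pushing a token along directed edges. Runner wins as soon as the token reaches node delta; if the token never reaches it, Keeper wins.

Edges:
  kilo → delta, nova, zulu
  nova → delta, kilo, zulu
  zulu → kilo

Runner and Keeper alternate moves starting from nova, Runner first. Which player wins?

Runner

Track states (vertex, player-to-move).
A0 = {(delta,Runner), (delta,Keeper)}
A1: add {(kilo,Runner), (nova,Runner)}.
(nova,Runner) ∈ A1 ⇒ Runner forces the target.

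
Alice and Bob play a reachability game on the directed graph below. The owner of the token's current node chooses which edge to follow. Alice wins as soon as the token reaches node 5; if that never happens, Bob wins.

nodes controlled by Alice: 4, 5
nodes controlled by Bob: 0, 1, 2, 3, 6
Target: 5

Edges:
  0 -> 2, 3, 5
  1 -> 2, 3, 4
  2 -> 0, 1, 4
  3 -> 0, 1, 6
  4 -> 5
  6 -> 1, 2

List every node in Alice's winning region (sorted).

4, 5

A0 = {5}
A1: add {4} — 4 (Alice) has 4→5.
A2 = A1; e.g. 0 (Bob) can still go to 2. Fixed point.
Alice's winning region = {4, 5}.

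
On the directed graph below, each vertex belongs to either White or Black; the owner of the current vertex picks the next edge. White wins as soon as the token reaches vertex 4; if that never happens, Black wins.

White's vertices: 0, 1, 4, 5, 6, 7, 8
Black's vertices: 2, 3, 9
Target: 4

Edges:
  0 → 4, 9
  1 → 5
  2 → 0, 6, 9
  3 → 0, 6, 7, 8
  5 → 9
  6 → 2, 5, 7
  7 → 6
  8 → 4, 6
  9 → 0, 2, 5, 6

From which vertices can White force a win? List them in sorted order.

0, 4, 8

A0 = {4}
A1: add {0, 8} — 0 (White) has 0→4; 8 (White) has 8→4.
A2 = A1; e.g. 1 (White) has no edge into A1. Fixed point.
White's winning region = {0, 4, 8}.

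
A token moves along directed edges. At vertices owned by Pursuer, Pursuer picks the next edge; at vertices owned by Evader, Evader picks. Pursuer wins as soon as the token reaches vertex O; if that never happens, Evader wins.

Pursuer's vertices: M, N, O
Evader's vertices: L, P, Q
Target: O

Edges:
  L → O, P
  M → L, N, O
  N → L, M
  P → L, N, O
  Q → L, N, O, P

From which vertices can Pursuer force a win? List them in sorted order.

M, N, O

A0 = {O}
A1: add {M} — M (Pursuer) has M→O.
A2: add {N} — N (Pursuer) has N→M.
A3 = A2; e.g. L (Evader) can still go to P. Fixed point.
Pursuer's winning region = {M, N, O}.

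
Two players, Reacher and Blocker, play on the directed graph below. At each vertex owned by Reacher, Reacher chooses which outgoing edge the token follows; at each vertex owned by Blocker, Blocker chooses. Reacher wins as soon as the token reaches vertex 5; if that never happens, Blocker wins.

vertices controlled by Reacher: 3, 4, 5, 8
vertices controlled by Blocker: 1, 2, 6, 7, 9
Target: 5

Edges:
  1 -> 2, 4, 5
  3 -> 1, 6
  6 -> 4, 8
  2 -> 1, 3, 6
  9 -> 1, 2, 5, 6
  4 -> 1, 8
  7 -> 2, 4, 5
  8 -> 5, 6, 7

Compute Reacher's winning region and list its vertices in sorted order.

3, 4, 5, 6, 8

A0 = {5}
A1: add {8} — 8 (Reacher) has 8→5.
A2: add {4} — 4 (Reacher) has 4→8.
A3: add {6} — 6 (Blocker): all of {4, 8} already in.
A4: add {3} — 3 (Reacher) has 3→6.
A5 = A4; e.g. 1 (Blocker) can still go to 2. Fixed point.
Reacher's winning region = {3, 4, 5, 6, 8}.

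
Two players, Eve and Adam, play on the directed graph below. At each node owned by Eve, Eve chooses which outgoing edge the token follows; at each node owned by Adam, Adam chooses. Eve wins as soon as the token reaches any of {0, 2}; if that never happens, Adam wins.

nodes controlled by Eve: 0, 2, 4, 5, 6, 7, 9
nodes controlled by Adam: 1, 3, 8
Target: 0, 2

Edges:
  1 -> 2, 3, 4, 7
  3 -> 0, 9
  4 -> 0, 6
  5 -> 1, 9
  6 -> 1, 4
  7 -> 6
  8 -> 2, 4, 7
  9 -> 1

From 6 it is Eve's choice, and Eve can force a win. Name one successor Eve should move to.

A0 = {0, 2}
A1: add {4} — 4 (Eve) has 4→0.
A2: add {6} — 6 (Eve) has 6→4.
A3: add {7} — 7 (Eve) has 7→6.
A4: add {8} — 8 (Adam): all of {2, 4, 7} already in.
A5 = A4; e.g. 1 (Adam) can still go to 3. Fixed point.
From 6, successor 4 is in the attractor (rank 1); the other successor 1 is not.

4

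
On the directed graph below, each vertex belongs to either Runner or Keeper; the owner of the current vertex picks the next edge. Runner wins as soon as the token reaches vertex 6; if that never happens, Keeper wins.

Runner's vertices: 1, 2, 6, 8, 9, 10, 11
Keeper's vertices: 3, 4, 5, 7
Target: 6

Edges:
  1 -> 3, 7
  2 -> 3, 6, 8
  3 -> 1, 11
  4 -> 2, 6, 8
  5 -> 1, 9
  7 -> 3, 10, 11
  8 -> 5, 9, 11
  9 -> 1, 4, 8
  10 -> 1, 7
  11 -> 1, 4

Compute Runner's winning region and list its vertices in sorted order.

A0 = {6}
A1: add {2} — 2 (Runner) has 2→6.
A2 = A1; e.g. 1 (Runner) has no edge into A1. Fixed point.
Runner's winning region = {2, 6}.

2, 6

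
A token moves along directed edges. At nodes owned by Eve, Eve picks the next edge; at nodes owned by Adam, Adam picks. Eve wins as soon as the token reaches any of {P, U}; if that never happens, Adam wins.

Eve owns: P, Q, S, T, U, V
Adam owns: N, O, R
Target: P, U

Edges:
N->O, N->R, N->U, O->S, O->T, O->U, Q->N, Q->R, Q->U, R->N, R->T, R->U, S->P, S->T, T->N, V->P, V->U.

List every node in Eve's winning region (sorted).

A0 = {P, U}
A1: add {Q, S, V} — Q (Eve) has Q→U; S (Eve) has S→P; V (Eve) has V→P.
A2 = A1; e.g. N (Adam) can still go to O. Fixed point.
Eve's winning region = {P, Q, S, U, V}.

P, Q, S, U, V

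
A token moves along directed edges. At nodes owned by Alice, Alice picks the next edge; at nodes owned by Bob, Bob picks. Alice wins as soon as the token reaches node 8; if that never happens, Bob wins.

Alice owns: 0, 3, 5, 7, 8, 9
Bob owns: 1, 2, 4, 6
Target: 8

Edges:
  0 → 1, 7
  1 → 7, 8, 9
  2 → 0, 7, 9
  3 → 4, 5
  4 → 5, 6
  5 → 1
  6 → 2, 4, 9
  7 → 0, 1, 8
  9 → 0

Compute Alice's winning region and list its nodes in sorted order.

0, 1, 2, 3, 5, 7, 8, 9

A0 = {8}
A1: add {7} — 7 (Alice) has 7→8.
A2: add {0} — 0 (Alice) has 0→7.
A3: add {9} — 9 (Alice) has 9→0.
A4: add {1, 2} — 1 (Bob): all of {7, 8, 9} already in; 2 (Bob): all of {0, 7, 9} already in.
A5: add {5} — 5 (Alice) has 5→1.
A6: add {3} — 3 (Alice) has 3→5.
A7 = A6; e.g. 4 (Bob) can still go to 6. Fixed point.
Alice's winning region = {0, 1, 2, 3, 5, 7, 8, 9}.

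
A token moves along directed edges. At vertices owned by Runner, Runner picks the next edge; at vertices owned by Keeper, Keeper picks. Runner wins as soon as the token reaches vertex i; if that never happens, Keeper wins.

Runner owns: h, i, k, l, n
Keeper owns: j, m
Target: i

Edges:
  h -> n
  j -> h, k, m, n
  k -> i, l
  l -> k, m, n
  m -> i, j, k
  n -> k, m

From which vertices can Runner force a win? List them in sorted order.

A0 = {i}
A1: add {k} — k (Runner) has k→i.
A2: add {l, n} — l (Runner) has l→k; n (Runner) has n→k.
A3: add {h} — h (Runner) has h→n.
A4 = A3; e.g. j (Keeper) can still go to m. Fixed point.
Runner's winning region = {h, i, k, l, n}.

h, i, k, l, n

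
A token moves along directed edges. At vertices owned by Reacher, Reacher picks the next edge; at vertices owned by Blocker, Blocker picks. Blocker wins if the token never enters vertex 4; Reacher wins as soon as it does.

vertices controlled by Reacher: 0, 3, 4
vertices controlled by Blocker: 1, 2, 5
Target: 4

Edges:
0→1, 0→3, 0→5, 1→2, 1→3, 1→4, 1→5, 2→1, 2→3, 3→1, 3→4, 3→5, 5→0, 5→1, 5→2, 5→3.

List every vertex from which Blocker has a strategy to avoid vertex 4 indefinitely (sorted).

1, 2, 5

A0 = {4}
A1: add {3} — 3 (Reacher) has 3→4.
A2: add {0} — 0 (Reacher) has 0→3.
A3 = A2; e.g. 1 (Blocker) can still go to 2. Fixed point.
Reacher's attractor = {0, 3, 4}; Blocker avoids the target exactly from the complement.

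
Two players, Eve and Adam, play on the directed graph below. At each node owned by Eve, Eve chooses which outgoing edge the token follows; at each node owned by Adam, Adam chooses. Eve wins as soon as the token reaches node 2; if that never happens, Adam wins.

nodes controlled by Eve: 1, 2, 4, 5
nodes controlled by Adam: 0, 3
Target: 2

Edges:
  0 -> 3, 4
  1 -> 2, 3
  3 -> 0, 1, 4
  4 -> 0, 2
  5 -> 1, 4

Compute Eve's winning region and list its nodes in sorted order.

1, 2, 4, 5

A0 = {2}
A1: add {1, 4} — 1 (Eve) has 1→2; 4 (Eve) has 4→2.
A2: add {5} — 5 (Eve) has 5→1.
A3 = A2; e.g. 0 (Adam) can still go to 3. Fixed point.
Eve's winning region = {1, 2, 4, 5}.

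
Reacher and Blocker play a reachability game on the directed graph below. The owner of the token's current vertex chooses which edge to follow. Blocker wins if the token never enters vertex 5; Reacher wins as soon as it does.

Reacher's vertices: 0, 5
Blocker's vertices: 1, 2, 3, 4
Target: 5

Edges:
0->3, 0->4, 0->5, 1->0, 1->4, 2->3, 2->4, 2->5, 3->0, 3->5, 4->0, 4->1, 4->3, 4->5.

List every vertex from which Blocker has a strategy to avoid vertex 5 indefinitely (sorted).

A0 = {5}
A1: add {0} — 0 (Reacher) has 0→5.
A2: add {3} — 3 (Blocker): all of {0, 5} already in.
A3 = A2; e.g. 1 (Blocker) can still go to 4. Fixed point.
Reacher's attractor = {0, 3, 5}; Blocker avoids the target exactly from the complement.

1, 2, 4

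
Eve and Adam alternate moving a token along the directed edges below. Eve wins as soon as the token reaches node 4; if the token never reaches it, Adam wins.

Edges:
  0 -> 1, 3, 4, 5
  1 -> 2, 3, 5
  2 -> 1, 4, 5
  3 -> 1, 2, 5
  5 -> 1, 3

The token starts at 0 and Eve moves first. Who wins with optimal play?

Track states (vertex, player-to-move).
A0 = {(4,Eve), (4,Adam)}
A1: add {(0,Eve), (2,Eve)}.
(0,Eve) ∈ A1 ⇒ Eve forces the target.

Eve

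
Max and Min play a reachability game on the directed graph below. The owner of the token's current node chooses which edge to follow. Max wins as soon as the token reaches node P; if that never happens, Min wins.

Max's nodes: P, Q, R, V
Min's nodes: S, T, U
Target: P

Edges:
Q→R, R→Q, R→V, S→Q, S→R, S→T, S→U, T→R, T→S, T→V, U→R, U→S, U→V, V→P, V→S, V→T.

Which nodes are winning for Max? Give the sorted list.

A0 = {P}
A1: add {V} — V (Max) has V→P.
A2: add {R} — R (Max) has R→V.
A3: add {Q} — Q (Max) has Q→R.
A4 = A3; e.g. S (Min) can still go to T. Fixed point.
Max's winning region = {P, Q, R, V}.

P, Q, R, V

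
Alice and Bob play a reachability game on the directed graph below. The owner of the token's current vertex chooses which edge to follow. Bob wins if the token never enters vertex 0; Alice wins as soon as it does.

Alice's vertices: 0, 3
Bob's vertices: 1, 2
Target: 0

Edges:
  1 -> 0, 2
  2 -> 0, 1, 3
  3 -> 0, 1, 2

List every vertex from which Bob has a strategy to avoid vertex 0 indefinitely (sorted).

A0 = {0}
A1: add {3} — 3 (Alice) has 3→0.
A2 = A1; e.g. 1 (Bob) can still go to 2. Fixed point.
Alice's attractor = {0, 3}; Bob avoids the target exactly from the complement.

1, 2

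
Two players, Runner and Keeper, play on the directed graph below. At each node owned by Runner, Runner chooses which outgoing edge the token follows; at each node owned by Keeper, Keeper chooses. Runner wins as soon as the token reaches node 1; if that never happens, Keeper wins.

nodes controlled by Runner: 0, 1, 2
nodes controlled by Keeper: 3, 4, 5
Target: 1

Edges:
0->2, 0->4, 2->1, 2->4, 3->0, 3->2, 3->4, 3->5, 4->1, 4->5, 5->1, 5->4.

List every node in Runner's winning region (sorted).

A0 = {1}
A1: add {2} — 2 (Runner) has 2→1.
A2: add {0} — 0 (Runner) has 0→2.
A3 = A2; e.g. 3 (Keeper) can still go to 4. Fixed point.
Runner's winning region = {0, 1, 2}.

0, 1, 2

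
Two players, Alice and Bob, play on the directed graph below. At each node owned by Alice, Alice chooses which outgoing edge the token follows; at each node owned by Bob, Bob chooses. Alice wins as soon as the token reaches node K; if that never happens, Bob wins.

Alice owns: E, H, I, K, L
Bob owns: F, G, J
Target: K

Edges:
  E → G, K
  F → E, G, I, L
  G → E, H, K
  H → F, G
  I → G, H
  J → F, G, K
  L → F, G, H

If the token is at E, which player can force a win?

Alice

A0 = {K}
A1: add {E} — E (Alice) has E→K.
A2 = A1; e.g. F (Bob) can still go to G. Fixed point.
E ∈ A1, so Alice can force the target.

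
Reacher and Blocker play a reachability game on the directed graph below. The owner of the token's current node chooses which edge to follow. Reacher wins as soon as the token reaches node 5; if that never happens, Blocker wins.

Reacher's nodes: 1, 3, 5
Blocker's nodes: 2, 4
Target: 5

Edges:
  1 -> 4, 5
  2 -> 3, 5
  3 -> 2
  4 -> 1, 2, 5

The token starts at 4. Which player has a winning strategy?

A0 = {5}
A1: add {1} — 1 (Reacher) has 1→5.
A2 = A1; e.g. 2 (Blocker) can still go to 3. Fixed point.
4 never enters the attractor, so Blocker can avoid the target forever.

Blocker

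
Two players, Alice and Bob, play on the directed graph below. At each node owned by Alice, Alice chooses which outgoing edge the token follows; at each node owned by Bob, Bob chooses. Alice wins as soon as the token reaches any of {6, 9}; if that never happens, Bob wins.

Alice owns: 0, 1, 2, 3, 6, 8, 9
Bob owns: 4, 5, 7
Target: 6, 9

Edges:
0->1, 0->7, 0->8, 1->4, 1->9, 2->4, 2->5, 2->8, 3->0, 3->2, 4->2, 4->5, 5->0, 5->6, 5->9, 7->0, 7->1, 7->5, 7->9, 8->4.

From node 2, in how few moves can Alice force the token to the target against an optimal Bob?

4

A0 = {6, 9}
A1: add {1} — 1 (Alice) has 1→9.
A2: add {0} — 0 (Alice) has 0→1.
A3: add {3, 5} — 3 (Alice) has 3→0; 5 (Bob): all of {0, 6, 9} already in.
A4: add {2, 7} — 2 (Alice) has 2→5; 7 (Bob): all of {0, 1, 5, 9} already in.
2 enters the attractor at level 4, so Alice can force the target in 4 moves from there.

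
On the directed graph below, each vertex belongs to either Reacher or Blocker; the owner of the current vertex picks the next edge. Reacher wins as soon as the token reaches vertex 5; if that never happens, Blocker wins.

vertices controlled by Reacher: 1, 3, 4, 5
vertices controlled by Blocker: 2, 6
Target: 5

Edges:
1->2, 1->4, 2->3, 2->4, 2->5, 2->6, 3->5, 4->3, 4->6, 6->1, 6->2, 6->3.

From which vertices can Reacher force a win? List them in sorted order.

1, 3, 4, 5

A0 = {5}
A1: add {3} — 3 (Reacher) has 3→5.
A2: add {4} — 4 (Reacher) has 4→3.
A3: add {1} — 1 (Reacher) has 1→4.
A4 = A3; e.g. 2 (Blocker) can still go to 6. Fixed point.
Reacher's winning region = {1, 3, 4, 5}.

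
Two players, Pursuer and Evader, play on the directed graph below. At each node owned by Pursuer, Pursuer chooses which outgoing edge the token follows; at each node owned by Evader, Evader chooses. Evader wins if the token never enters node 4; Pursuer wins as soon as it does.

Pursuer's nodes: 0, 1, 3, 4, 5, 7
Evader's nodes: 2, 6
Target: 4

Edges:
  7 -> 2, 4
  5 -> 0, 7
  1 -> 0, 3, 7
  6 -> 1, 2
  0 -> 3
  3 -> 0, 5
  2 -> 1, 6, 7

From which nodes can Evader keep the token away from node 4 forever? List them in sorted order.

2, 6

A0 = {4}
A1: add {7} — 7 (Pursuer) has 7→4.
A2: add {1, 5} — 1 (Pursuer) has 1→7; 5 (Pursuer) has 5→7.
A3: add {3} — 3 (Pursuer) has 3→5.
A4: add {0} — 0 (Pursuer) has 0→3.
A5 = A4; e.g. 2 (Evader) can still go to 6. Fixed point.
Pursuer's attractor = {0, 1, 3, 4, 5, 7}; Evader avoids the target exactly from the complement.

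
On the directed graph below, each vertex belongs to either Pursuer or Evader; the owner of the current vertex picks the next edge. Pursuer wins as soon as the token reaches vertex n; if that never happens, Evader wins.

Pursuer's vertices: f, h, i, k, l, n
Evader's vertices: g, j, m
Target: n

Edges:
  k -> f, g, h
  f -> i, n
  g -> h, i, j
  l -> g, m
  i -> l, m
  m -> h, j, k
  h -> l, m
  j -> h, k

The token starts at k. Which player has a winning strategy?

Pursuer

A0 = {n}
A1: add {f} — f (Pursuer) has f→n.
A2: add {k} — k (Pursuer) has k→f.
A3 = A2; e.g. g (Evader) can still go to h. Fixed point.
k ∈ A2, so Pursuer can force the target.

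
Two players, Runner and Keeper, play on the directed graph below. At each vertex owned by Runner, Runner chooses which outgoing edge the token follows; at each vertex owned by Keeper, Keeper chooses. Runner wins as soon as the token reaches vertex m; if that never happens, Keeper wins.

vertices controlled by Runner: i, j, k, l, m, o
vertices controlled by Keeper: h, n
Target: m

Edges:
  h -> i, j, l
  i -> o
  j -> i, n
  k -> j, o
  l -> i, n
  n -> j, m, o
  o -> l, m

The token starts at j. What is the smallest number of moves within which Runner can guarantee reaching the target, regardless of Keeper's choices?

3

A0 = {m}
A1: add {o} — o (Runner) has o→m.
A2: add {i, k} — i (Runner) has i→o; k (Runner) has k→o.
A3: add {j, l} — j (Runner) has j→i; l (Runner) has l→i.
j enters the attractor at level 3, so Runner can force the target in 3 moves from there.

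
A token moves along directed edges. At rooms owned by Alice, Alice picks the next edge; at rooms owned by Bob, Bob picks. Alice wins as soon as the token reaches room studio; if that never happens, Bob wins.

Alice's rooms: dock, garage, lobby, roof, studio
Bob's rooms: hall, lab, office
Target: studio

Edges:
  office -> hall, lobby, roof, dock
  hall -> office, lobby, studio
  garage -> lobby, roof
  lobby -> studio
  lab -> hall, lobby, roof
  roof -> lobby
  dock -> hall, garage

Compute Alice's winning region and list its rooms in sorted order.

A0 = {studio}
A1: add {lobby} — lobby (Alice) has lobby→studio.
A2: add {garage, roof} — garage (Alice) has garage→lobby; roof (Alice) has roof→lobby.
A3: add {dock} — dock (Alice) has dock→garage.
A4 = A3; e.g. office (Bob) can still go to hall. Fixed point.
Alice's winning region = {dock, garage, lobby, roof, studio}.

dock, garage, lobby, roof, studio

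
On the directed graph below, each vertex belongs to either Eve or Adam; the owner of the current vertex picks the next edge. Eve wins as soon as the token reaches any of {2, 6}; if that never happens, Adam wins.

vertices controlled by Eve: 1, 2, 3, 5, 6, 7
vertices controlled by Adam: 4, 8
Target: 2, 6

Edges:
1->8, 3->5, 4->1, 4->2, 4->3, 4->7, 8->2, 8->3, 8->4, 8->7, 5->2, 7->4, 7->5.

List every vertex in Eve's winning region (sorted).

A0 = {2, 6}
A1: add {5} — 5 (Eve) has 5→2.
A2: add {3, 7} — 3 (Eve) has 3→5; 7 (Eve) has 7→5.
A3 = A2; e.g. 1 (Eve) has no edge into A2. Fixed point.
Eve's winning region = {2, 3, 5, 6, 7}.

2, 3, 5, 6, 7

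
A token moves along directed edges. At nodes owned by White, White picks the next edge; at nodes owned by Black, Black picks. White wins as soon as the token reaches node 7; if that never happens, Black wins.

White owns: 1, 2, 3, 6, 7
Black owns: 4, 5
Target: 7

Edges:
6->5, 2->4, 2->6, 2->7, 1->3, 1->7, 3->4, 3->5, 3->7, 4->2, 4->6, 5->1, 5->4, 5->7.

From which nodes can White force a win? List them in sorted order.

1, 2, 3, 7

A0 = {7}
A1: add {1, 2, 3} — 1 (White) has 1→7; 2 (White) has 2→7; 3 (White) has 3→7.
A2 = A1; e.g. 4 (Black) can still go to 6. Fixed point.
White's winning region = {1, 2, 3, 7}.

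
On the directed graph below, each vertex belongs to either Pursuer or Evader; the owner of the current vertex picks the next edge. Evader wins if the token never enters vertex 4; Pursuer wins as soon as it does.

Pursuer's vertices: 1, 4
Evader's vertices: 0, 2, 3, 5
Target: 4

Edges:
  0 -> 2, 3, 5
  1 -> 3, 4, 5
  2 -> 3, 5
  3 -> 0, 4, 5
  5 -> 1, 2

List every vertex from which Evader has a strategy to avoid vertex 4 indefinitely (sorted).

A0 = {4}
A1: add {1} — 1 (Pursuer) has 1→4.
A2 = A1; e.g. 0 (Evader) can still go to 2. Fixed point.
Pursuer's attractor = {1, 4}; Evader avoids the target exactly from the complement.

0, 2, 3, 5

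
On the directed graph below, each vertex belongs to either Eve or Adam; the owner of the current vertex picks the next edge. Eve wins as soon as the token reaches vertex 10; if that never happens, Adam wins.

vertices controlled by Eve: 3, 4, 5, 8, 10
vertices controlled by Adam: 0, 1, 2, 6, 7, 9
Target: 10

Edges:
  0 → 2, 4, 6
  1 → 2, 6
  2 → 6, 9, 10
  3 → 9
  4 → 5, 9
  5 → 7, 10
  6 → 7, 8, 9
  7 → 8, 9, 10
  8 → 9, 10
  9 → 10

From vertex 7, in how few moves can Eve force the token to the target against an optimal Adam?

A0 = {10}
A1: add {5, 8, 9} — 5 (Eve) has 5→10; 8 (Eve) has 8→10; 9 (Adam): all of {10} already in.
A2: add {3, 4, 7} — 3 (Eve) has 3→9; 4 (Eve) has 4→5; 7 (Adam): all of {8, 9, 10} already in.
7 enters the attractor at level 2, so Eve can force the target in 2 moves from there.

2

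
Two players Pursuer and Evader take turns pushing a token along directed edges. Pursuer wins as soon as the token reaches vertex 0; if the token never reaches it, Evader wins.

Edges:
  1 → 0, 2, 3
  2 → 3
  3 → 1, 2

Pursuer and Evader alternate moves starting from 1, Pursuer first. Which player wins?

Pursuer

Track states (vertex, player-to-move).
A0 = {(0,Pursuer), (0,Evader)}
A1: add {(1,Pursuer)}.
(1,Pursuer) ∈ A1 ⇒ Pursuer forces the target.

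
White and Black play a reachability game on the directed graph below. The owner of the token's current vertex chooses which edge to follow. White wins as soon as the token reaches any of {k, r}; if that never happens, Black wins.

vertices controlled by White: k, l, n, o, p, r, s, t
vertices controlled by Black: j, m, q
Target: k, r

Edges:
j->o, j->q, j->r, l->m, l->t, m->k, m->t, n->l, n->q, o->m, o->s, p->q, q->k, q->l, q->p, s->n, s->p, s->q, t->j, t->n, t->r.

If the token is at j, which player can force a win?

A0 = {k, r}
A1: add {t} — t (White) has t→r.
A2: add {l, m} — l (White) has l→t; m (Black): all of {k, t} already in.
A3: add {n, o} — n (White) has n→l; o (White) has o→m.
A4: add {s} — s (White) has s→n.
A5 = A4; e.g. j (Black) can still go to q. Fixed point.
j never enters the attractor, so Black can avoid the target forever.

Black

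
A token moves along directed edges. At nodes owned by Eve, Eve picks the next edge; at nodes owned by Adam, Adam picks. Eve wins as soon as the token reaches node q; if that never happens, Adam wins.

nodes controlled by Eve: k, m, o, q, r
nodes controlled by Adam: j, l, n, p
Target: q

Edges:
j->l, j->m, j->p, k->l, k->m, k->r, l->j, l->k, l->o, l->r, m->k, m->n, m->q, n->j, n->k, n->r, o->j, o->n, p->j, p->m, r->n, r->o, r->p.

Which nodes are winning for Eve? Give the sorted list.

A0 = {q}
A1: add {m} — m (Eve) has m→q.
A2: add {k} — k (Eve) has k→m.
A3 = A2; e.g. j (Adam) can still go to l. Fixed point.
Eve's winning region = {k, m, q}.

k, m, q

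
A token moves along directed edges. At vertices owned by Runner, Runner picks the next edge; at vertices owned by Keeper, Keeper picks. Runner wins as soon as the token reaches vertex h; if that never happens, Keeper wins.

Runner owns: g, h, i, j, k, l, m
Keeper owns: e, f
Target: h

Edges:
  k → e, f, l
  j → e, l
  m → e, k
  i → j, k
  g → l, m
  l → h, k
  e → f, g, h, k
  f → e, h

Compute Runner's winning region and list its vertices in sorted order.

A0 = {h}
A1: add {l} — l (Runner) has l→h.
A2: add {g, j, k} — g (Runner) has g→l; j (Runner) has j→l; k (Runner) has k→l.
A3: add {i, m} — i (Runner) has i→j; m (Runner) has m→k.
A4 = A3; e.g. e (Keeper) can still go to f. Fixed point.
Runner's winning region = {g, h, i, j, k, l, m}.

g, h, i, j, k, l, m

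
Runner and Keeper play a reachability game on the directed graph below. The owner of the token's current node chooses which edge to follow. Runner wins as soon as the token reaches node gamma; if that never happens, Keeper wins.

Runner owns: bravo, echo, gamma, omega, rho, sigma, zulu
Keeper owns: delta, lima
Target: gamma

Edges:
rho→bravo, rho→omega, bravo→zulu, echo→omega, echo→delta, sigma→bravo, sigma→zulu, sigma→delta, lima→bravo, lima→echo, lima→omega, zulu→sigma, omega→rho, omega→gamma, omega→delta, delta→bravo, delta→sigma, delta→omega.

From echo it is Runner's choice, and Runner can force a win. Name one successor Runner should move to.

omega

A0 = {gamma}
A1: add {omega} — omega (Runner) has omega→gamma.
A2: add {echo, rho} — rho (Runner) has rho→omega; echo (Runner) has echo→omega.
A3 = A2; e.g. bravo (Runner) has no edge into A2. Fixed point.
From echo, successor omega is in the attractor (rank 1); the other successor delta is not.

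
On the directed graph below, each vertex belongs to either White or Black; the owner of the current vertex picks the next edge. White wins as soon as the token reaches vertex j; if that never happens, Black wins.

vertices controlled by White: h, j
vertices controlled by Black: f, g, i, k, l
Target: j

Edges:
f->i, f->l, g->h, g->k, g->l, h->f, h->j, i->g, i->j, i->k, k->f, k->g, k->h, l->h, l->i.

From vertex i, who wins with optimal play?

A0 = {j}
A1: add {h} — h (White) has h→j.
A2 = A1; e.g. f (Black) can still go to i. Fixed point.
i never enters the attractor, so Black can avoid the target forever.

Black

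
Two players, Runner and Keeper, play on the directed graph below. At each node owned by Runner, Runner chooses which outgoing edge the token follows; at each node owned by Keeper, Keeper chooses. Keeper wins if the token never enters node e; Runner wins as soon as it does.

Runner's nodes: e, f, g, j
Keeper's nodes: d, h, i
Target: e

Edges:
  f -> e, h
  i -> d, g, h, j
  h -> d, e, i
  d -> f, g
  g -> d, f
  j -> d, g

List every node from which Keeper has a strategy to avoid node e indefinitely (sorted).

A0 = {e}
A1: add {f} — f (Runner) has f→e.
A2: add {g} — g (Runner) has g→f.
A3: add {d, j} — d (Keeper): all of {f, g} already in; j (Runner) has j→g.
A4 = A3; e.g. h (Keeper) can still go to i. Fixed point.
Runner's attractor = {d, e, f, g, j}; Keeper avoids the target exactly from the complement.

h, i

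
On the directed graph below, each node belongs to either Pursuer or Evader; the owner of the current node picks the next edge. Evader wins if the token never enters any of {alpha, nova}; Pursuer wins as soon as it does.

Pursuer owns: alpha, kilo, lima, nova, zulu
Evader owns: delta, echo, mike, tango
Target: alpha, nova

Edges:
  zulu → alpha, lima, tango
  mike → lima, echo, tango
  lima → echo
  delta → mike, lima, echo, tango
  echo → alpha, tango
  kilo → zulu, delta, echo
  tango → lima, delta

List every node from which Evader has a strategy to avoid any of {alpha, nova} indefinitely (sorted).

delta, echo, lima, mike, tango

A0 = {alpha, nova}
A1: add {zulu} — zulu (Pursuer) has zulu→alpha.
A2: add {kilo} — kilo (Pursuer) has kilo→zulu.
A3 = A2; e.g. mike (Evader) can still go to lima. Fixed point.
Pursuer's attractor = {alpha, kilo, nova, zulu}; Evader avoids the target exactly from the complement.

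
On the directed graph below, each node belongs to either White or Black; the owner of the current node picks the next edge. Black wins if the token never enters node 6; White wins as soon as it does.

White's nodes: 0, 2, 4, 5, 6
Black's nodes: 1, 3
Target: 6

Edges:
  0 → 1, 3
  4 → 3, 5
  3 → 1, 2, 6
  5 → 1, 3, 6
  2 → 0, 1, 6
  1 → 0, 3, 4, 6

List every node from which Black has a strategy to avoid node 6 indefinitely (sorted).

0, 1, 3

A0 = {6}
A1: add {2, 5} — 2 (White) has 2→6; 5 (White) has 5→6.
A2: add {4} — 4 (White) has 4→5.
A3 = A2; e.g. 0 (White) has no edge into A2. Fixed point.
White's attractor = {2, 4, 5, 6}; Black avoids the target exactly from the complement.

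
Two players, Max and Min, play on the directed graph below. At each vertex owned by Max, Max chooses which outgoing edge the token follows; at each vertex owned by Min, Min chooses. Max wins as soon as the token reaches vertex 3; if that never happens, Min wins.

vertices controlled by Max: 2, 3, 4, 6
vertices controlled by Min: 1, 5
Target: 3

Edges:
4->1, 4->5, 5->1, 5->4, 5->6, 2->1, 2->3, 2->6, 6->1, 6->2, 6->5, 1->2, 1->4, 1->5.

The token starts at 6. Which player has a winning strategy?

Max

A0 = {3}
A1: add {2} — 2 (Max) has 2→3.
A2: add {6} — 6 (Max) has 6→2.
A3 = A2; e.g. 1 (Min) can still go to 4. Fixed point.
6 ∈ A2, so Max can force the target.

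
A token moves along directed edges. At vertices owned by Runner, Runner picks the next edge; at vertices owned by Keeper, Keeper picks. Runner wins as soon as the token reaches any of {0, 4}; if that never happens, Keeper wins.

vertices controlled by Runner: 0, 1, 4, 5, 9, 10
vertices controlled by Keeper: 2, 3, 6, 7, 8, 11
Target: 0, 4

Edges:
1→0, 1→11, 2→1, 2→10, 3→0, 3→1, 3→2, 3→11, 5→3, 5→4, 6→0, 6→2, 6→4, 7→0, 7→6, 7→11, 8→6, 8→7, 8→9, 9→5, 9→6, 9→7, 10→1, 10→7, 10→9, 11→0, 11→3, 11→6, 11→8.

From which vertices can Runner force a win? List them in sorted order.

A0 = {0, 4}
A1: add {1, 5} — 1 (Runner) has 1→0; 5 (Runner) has 5→4.
A2: add {9, 10} — 9 (Runner) has 9→5; 10 (Runner) has 10→1.
A3: add {2} — 2 (Keeper): all of {1, 10} already in.
A4: add {6} — 6 (Keeper): all of {0, 2, 4} already in.
A5 = A4; e.g. 3 (Keeper) can still go to 11. Fixed point.
Runner's winning region = {0, 1, 2, 4, 5, 6, 9, 10}.

0, 1, 2, 4, 5, 6, 9, 10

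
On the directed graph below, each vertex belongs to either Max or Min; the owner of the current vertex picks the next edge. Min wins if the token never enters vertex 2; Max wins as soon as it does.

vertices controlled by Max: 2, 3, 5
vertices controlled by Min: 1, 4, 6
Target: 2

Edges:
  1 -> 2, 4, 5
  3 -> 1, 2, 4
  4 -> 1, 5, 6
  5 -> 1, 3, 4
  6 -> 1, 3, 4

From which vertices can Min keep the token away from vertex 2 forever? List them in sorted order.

1, 4, 6

A0 = {2}
A1: add {3} — 3 (Max) has 3→2.
A2: add {5} — 5 (Max) has 5→3.
A3 = A2; e.g. 1 (Min) can still go to 4. Fixed point.
Max's attractor = {2, 3, 5}; Min avoids the target exactly from the complement.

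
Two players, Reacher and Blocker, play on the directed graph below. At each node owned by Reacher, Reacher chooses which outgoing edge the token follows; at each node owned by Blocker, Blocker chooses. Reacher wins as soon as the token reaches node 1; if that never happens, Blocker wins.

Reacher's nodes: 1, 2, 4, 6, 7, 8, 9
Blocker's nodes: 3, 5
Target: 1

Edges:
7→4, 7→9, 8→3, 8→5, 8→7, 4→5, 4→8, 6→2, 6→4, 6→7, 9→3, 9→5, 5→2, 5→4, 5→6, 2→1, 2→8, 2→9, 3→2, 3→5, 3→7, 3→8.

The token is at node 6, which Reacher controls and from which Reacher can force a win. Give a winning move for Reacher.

A0 = {1}
A1: add {2} — 2 (Reacher) has 2→1.
A2: add {6} — 6 (Reacher) has 6→2.
A3 = A2; e.g. 3 (Blocker) can still go to 5. Fixed point.
From 6, successor 2 is in the attractor (rank 1); the other successors 4, 7 are not.

2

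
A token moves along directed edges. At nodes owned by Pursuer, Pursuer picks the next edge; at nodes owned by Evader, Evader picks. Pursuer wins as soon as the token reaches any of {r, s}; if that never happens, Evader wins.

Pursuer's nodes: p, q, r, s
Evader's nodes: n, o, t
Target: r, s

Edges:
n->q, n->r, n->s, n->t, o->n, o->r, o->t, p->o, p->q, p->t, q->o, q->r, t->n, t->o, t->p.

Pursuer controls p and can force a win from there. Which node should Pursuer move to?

A0 = {r, s}
A1: add {q} — q (Pursuer) has q→r.
A2: add {p} — p (Pursuer) has p→q.
A3 = A2; e.g. n (Evader) can still go to t. Fixed point.
From p, successor q is in the attractor (rank 1); the other successors o, t are not.

q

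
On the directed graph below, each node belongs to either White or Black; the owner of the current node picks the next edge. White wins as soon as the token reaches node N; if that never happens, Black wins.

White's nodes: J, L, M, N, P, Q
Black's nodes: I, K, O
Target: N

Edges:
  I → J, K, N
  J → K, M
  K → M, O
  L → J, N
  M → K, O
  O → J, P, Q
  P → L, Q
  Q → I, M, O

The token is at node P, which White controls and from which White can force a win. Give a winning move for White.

L

A0 = {N}
A1: add {L} — L (White) has L→N.
A2: add {P} — P (White) has P→L.
A3 = A2; e.g. I (Black) can still go to J. Fixed point.
From P, successor L is in the attractor (rank 1); the other successor Q is not.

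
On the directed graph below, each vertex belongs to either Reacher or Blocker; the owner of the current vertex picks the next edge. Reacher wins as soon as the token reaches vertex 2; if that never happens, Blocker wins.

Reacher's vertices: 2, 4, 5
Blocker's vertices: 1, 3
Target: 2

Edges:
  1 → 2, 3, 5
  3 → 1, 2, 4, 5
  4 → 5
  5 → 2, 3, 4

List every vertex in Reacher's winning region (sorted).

A0 = {2}
A1: add {5} — 5 (Reacher) has 5→2.
A2: add {4} — 4 (Reacher) has 4→5.
A3 = A2; e.g. 1 (Blocker) can still go to 3. Fixed point.
Reacher's winning region = {2, 4, 5}.

2, 4, 5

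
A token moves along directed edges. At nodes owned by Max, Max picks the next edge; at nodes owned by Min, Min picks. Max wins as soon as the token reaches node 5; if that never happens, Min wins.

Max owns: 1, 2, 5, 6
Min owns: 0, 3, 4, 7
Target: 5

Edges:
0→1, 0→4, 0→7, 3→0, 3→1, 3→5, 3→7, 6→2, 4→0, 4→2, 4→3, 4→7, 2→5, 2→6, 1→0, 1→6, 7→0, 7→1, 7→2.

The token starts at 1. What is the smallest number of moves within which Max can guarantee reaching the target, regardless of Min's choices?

3

A0 = {5}
A1: add {2} — 2 (Max) has 2→5.
A2: add {6} — 6 (Max) has 6→2.
A3: add {1} — 1 (Max) has 1→6.
A4 = A3; e.g. 0 (Min) can still go to 4. Fixed point.
1 enters the attractor at level 3, so Max can force the target in 3 moves from there.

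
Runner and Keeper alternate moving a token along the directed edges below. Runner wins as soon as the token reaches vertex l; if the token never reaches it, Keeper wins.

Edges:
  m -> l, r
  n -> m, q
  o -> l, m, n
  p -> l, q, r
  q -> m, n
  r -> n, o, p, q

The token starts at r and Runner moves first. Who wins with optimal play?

Keeper

Track states (vertex, player-to-move).
A0 = {(l,Runner), (l,Keeper)}
A1: add {(m,Runner), (o,Runner), (p,Runner)}.
A2 = A1; e.g. (m,Keeper) stays out. (r,Runner) never enters ⇒ Keeper avoids the target.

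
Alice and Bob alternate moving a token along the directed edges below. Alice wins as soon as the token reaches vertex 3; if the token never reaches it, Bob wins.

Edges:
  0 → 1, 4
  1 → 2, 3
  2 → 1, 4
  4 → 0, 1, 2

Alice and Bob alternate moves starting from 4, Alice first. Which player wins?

Bob

Track states (vertex, player-to-move).
A0 = {(3,Alice), (3,Bob)}
A1: add {(1,Alice)}.
A2 = A1; e.g. (0,Alice) stays out. (4,Alice) never enters ⇒ Bob avoids the target.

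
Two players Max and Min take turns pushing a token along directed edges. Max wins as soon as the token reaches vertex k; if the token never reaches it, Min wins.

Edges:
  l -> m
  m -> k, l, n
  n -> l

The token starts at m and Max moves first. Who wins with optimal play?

Max

Track states (vertex, player-to-move).
A0 = {(k,Max), (k,Min)}
A1: add {(m,Max)}.
(m,Max) ∈ A1 ⇒ Max forces the target.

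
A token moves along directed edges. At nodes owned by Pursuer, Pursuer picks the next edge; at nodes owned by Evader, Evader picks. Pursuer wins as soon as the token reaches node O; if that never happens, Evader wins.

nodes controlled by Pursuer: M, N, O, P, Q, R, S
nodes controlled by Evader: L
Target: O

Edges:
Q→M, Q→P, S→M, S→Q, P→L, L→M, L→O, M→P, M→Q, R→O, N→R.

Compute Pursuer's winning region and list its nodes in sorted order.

N, O, R

A0 = {O}
A1: add {R} — R (Pursuer) has R→O.
A2: add {N} — N (Pursuer) has N→R.
A3 = A2; e.g. L (Evader) can still go to M. Fixed point.
Pursuer's winning region = {N, O, R}.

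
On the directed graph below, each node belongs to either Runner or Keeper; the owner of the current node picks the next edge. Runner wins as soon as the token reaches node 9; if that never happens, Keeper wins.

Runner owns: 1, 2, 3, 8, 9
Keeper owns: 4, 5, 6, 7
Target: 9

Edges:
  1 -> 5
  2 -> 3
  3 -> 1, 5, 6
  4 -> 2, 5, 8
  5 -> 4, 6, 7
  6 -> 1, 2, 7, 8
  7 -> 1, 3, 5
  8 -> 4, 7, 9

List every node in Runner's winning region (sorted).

8, 9

A0 = {9}
A1: add {8} — 8 (Runner) has 8→9.
A2 = A1; e.g. 1 (Runner) has no edge into A1. Fixed point.
Runner's winning region = {8, 9}.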